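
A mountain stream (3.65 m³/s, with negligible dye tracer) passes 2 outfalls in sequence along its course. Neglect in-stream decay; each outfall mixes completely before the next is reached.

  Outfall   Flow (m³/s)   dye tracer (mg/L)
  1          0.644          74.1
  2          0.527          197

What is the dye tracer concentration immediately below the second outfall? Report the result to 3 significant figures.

After outfall 1: Q = 3.650 + 0.6440 = 4.294 m³/s; C = (3.650·0 + 0.6440·74.10)/4.294 = 11.11 mg/L.
After outfall 2: Q = 4.294 + 0.5270 = 4.821 m³/s; C = (4.294·11.11 + 0.5270·197.0)/4.821 = 31.43 mg/L.

31.4 mg/L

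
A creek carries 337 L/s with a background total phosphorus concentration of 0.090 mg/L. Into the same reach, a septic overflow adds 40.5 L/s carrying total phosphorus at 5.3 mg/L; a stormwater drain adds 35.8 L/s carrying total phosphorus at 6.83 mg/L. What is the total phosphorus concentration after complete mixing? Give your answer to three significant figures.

Conservation of mass: C = (337.0·0.09000 + 40.50·5.300 + 35.80·6.830) / 413.3 = 489.5/413.3 = 1.184 mg/L.

1.18 mg/L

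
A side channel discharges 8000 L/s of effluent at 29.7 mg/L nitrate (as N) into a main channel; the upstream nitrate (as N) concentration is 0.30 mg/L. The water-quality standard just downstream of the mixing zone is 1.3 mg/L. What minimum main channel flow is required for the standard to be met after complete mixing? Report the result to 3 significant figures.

Set C_mix = 1.3: (Q·0.3000 + 8000·29.70) / (Q + 8000) = 1.3
→ Q = 8000·(29.70 − 1.3)/(1.3 − 0.3000) = 227200 L/s.

227000 L/s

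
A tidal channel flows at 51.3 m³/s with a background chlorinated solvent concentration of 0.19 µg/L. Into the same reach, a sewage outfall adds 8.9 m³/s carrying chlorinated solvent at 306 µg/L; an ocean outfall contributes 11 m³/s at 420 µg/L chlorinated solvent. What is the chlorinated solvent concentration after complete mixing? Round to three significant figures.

103 µg/L

Flow-weighted average: C = (51.30·0.1900 + 8.900·306.0 + 11.00·420.0) / 71.20 = 7353/71.20 = 103.3 µg/L.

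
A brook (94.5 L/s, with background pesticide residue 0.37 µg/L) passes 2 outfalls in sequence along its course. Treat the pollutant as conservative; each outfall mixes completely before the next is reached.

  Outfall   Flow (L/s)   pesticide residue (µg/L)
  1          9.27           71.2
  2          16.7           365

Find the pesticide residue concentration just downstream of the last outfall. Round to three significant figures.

56.4 µg/L

Below outfall 1: Q → 103.8 L/s, C = (94.50·0.3700 + 9.270·71.20)/103.8 = 6.697 µg/L.
Below outfall 2: Q → 120.5 L/s, C = (103.8·6.697 + 16.70·365.0)/120.5 = 56.37 µg/L.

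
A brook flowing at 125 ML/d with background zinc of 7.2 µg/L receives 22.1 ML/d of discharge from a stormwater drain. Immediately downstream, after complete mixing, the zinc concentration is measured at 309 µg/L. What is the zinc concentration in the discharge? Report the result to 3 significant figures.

2020 µg/L

Mass balance: 125.0·7.200 + 22.10·Cₑ = 147.1·309.0
→ Cₑ = (147.1·309.0 − 125.0·7.200) / 22.10 = 2016 µg/L.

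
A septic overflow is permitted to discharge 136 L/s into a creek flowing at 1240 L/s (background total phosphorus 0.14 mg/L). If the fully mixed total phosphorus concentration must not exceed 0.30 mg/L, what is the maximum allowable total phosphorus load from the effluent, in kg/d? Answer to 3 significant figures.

Mass balance at the limit: 1240·0.1400 + 136.0·Cₑ = 1376·0.30 → Cₑ = 1.759 mg/L.
136.0 L/s = 0.1360 m³/s. Load = 0.1360 m³/s × 1.759 g/m³ × 86 400 s/d = 20.67 kg/d.

20.7 kg/d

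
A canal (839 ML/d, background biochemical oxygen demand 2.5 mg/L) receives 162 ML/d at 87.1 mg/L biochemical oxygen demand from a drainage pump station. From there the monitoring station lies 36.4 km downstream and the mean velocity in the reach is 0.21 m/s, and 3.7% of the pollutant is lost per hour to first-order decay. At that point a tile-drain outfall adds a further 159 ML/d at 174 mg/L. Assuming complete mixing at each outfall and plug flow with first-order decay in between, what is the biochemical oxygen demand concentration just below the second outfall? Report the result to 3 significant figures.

26.1 mg/L

Mass balance: C = (839.0·2.500 + 162.0·87.10) / 1001 = 16210/1001 = 16.19 mg/L; combined flow 1001 ML/d.
Travel time t = 36.4·1000 / 0.21 = 173300 s = 48.15 h.
3.7%/h lost → k = −ln(1 − 0.037) = 0.03770 h⁻¹.
Applying C = C₀e^(−kt): 16.19 × 0.1628 = 2.636 mg/L.
At the second outfall, C = (1001·2.636 + 159.0·174.0) / (1001 + 159.0) = 26.12 mg/L.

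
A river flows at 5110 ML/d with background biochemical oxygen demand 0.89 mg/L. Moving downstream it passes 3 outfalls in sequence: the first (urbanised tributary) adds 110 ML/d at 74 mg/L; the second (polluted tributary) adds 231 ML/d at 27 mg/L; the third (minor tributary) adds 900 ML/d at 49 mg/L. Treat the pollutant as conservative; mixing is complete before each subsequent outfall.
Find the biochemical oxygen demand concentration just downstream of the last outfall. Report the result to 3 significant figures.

9.92 mg/L

Below outfall 1: Q → 5220 ML/d, C = (5110·0.8900 + 110.0·74.00)/5220 = 2.431 mg/L.
Below outfall 2: Q → 5451 ML/d, C = (5220·2.431 + 231.0·27.00)/5451 = 3.472 mg/L.
Below outfall 3: Q → 6351 ML/d, C = (5451·3.472 + 900.0·49.00)/6351 = 9.924 mg/L.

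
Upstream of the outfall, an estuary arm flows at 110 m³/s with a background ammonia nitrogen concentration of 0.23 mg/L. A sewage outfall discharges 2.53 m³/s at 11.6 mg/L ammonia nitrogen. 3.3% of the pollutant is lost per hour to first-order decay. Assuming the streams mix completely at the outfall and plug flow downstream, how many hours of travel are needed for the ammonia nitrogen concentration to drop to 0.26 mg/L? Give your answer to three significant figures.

18.6 h

After mixing, C = (110.0·0.2300 + 2.530·11.60) / 112.5 = 54.65/112.5 = 0.4856 mg/L.
3.3%/h lost → k = −ln(1 − 0.033) = 0.03356 h⁻¹.
0.4856·exp(−k·t) = 0.26 → t = ln(0.4856/0.26)/k = 67030 s = 18.62 h.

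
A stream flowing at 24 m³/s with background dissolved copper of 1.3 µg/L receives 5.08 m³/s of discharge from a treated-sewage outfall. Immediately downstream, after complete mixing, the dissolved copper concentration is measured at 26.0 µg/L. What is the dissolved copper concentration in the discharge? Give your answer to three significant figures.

Mass balance: 24.00·1.300 + 5.080·Cₑ = 29.08·26.00
→ Cₑ = (29.08·26.00 − 24.00·1.300) / 5.080 = 142.7 µg/L.

143 µg/L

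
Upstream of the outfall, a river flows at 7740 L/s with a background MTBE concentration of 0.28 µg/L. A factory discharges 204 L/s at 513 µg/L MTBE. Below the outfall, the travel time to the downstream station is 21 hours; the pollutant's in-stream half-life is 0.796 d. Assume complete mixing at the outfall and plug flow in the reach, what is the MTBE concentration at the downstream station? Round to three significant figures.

After mixing, C = (7740·0.2800 + 204.0·513.0) / 7944 = 106800/7944 = 13.45 µg/L.
Half-life 0.796 d → k = ln 2 / 0.796 = 0.8708 d⁻¹.
Decay over the reach: 13.45·exp(−kt) = 13.45·0.4668 = 6.276 µg/L.

6.28 µg/L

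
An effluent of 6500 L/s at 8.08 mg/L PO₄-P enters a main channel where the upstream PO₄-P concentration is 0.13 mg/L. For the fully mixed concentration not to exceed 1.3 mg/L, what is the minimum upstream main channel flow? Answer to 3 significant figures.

Set C_mix = 1.3: (Q·0.1300 + 6500·8.080) / (Q + 6500) = 1.3
→ Q = 6500·(8.080 − 1.3)/(1.3 − 0.1300) = 37670 L/s.

37700 L/s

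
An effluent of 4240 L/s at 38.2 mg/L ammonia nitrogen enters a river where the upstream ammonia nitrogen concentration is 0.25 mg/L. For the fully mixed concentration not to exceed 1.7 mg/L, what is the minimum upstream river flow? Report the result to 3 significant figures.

Set C_mix = 1.7: (Q·0.2500 + 4240·38.20) / (Q + 4240) = 1.7
→ Q = 4240·(38.20 − 1.7)/(1.7 − 0.2500) = 106700 L/s.

107000 L/s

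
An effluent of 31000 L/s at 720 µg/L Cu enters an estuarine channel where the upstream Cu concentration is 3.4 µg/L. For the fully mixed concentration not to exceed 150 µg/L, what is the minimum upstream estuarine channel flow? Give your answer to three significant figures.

Set C_mix = 150: (Q·3.400 + 31000·720.0) / (Q + 31000) = 150
→ Q = 31000·(720.0 − 150)/(150 − 3.400) = 120500 L/s.

121000 L/s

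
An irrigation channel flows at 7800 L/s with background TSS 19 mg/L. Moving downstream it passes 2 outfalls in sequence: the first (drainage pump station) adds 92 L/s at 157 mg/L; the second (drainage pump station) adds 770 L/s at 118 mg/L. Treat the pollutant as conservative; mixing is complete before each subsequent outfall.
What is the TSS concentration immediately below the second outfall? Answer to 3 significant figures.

Outfall 1: combined Q = 7892 L/s; C = (7800·19.00 + 92.00·157.0)/7892 = 20.61 mg/L.
Outfall 2: combined Q = 8662 L/s; C = (7892·20.61 + 770.0·118.0)/8662 = 29.27 mg/L.

29.3 mg/L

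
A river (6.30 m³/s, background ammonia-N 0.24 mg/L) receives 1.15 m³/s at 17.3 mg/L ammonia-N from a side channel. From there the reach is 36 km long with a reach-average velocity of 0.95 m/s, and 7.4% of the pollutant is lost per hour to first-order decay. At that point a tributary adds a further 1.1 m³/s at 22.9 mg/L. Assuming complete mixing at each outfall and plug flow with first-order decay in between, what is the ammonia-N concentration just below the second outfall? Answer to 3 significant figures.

Flow-weighted average: C = (6.300·0.2400 + 1.150·17.30) / 7.450 = 21.41/7.450 = 2.873 mg/L; combined flow 7.450 m³/s.
Travel time t = 36·1000 / 0.95 = 37890 s = 10.53 h.
7.4%/h lost → k = −ln(1 − 0.074) = 0.07688 h⁻¹.
After decay, C = 2.873 × e^(−kt) = 2.873 × 0.4452 = 1.279 mg/L.
Second outfall: C = (7.450·1.279 + 1.100·22.90)/8.550 = 4.061 mg/L.

4.06 mg/L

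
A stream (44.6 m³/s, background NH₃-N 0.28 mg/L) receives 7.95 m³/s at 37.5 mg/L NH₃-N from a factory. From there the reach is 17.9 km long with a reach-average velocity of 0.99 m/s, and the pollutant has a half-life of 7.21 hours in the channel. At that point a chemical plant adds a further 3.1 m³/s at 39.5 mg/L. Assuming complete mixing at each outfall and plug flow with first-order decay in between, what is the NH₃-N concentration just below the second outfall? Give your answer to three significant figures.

5.64 mg/L

Mass balance: C = (44.60·0.2800 + 7.950·37.50) / 52.55 = 310.6/52.55 = 5.911 mg/L; combined flow 52.55 m³/s.
Travel time t = 17.9·1000 / 0.99 = 18080 s = 5.022 h.
Half-life 7.21 h → k = ln 2 / 7.21 = 0.09614 h⁻¹ = 2.307 d⁻¹.
Applying C = C₀e^(−kt): 5.911 × 0.6170 = 3.647 mg/L.
At the second outfall, C = (52.55·3.647 + 3.100·39.50) / (52.55 + 3.100) = 5.644 mg/L.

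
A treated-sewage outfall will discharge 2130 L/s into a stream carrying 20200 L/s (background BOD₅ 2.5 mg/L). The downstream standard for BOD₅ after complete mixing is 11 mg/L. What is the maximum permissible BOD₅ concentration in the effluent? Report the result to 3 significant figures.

91.6 mg/L

At the limit, (Qr·Cr + Qe·Cₑ)/(Qr + Qe) = 11:
Cₑ = (22330·11 − 20200·2.500) / 2130 = 91.61 mg/L.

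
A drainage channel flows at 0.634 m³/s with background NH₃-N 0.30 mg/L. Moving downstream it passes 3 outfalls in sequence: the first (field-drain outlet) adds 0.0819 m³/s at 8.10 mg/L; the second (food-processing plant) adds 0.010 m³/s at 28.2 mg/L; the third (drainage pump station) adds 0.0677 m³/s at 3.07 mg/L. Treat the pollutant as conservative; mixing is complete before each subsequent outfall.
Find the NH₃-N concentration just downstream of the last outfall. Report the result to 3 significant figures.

Below outfall 1: Q → 0.7159 m³/s, C = (0.6340·0.3000 + 0.08190·8.100)/0.7159 = 1.192 mg/L.
Below outfall 2: Q → 0.7259 m³/s, C = (0.7159·1.192 + 0.01000·28.20)/0.7259 = 1.564 mg/L.
Below outfall 3: Q → 0.7936 m³/s, C = (0.7259·1.564 + 0.06770·3.070)/0.7936 = 1.693 mg/L.

1.69 mg/L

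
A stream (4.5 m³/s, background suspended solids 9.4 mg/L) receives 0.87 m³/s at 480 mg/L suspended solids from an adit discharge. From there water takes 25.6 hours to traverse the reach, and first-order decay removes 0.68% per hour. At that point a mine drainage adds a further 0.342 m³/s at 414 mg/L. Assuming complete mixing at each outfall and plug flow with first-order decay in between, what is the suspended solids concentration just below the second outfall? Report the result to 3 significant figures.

92.4 mg/L

Flow-weighted average: C = (4.500·9.400 + 0.8700·480.0) / 5.370 = 459.9/5.370 = 85.64 mg/L; combined flow 5.370 m³/s.
0.68%/h lost → k = −ln(1 − 0.0068) = 0.006823 h⁻¹.
After decay, C = 85.64 × e^(−kt) = 85.64 × 0.8397 = 71.92 mg/L.
At the second outfall, C = (5.370·71.92 + 0.3420·414.0) / (5.370 + 0.3420) = 92.40 mg/L.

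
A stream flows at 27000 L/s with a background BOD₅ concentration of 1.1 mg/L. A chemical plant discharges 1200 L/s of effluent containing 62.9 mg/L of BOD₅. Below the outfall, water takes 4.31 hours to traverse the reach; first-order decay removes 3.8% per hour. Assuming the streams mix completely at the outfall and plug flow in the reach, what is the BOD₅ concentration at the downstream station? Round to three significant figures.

Conservation of mass: C = (27000·1.100 + 1200·62.90) / 28200 = 105200/28200 = 3.730 mg/L.
3.8%/h lost → k = −ln(1 − 0.038) = 0.03874 h⁻¹.
Applying C = C₀e^(−kt): 3.730 × 0.8462 = 3.156 mg/L.

3.16 mg/L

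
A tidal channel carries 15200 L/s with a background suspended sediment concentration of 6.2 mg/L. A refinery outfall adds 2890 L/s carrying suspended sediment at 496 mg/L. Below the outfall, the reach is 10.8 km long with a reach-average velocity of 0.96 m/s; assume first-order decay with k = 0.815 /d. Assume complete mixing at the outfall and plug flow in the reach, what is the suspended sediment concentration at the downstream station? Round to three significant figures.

75.9 mg/L

After mixing, C = (15200·6.200 + 2890·496.0) / 18090 = 1528000/18090 = 84.45 mg/L.
Travel time t = 10.8·1000 / 0.96 = 11250 s = 3.125 h.
First-order decay: C = 84.45·exp(−k·t) = 84.45·0.8993 = 75.95 mg/L.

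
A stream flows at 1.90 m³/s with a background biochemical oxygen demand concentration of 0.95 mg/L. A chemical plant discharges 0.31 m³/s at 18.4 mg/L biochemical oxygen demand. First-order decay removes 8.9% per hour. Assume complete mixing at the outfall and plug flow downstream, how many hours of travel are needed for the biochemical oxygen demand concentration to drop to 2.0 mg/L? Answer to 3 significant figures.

5.69 h

After mixing, C = (1.900·0.9500 + 0.3100·18.40) / 2.210 = 7.509/2.210 = 3.398 mg/L.
8.9%/h lost → k = −ln(1 − 0.089) = 0.09321 h⁻¹.
3.398·exp(−k·t) = 2.0 → t = ln(3.398/2.0)/k = 20470 s = 5.686 h.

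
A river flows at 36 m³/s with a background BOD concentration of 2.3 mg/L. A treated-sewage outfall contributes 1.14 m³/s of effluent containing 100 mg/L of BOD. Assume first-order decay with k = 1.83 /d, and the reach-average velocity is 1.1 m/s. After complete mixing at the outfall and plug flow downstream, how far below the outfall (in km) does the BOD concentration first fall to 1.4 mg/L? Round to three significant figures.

Mass balance: C = (36.00·2.300 + 1.140·100.0) / 37.14 = 196.8/37.14 = 5.299 mg/L.
Set 5.299·exp(−k·t) = 1.4 → t = ln(5.299/1.4)/k = 62840 s = 17.46 h.
Distance = v·t = 1.1·62840 = 69130 m = 69.13 km.

69.1 km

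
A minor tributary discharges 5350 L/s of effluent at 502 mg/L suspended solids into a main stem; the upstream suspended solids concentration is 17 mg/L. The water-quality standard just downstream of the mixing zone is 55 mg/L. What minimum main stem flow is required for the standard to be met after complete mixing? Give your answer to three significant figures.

Set C_mix = 55: (Q·17.00 + 5350·502.0) / (Q + 5350) = 55
→ Q = 5350·(502.0 − 55)/(55 − 17.00) = 62930 L/s.

62900 L/s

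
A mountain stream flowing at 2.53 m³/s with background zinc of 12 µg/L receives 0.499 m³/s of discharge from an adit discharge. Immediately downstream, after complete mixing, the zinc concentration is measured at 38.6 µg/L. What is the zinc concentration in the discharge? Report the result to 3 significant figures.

Mass balance: 2.530·12.00 + 0.4990·Cₑ = 3.029·38.60
→ Cₑ = (3.029·38.60 − 2.530·12.00) / 0.4990 = 173.5 µg/L.

173 µg/L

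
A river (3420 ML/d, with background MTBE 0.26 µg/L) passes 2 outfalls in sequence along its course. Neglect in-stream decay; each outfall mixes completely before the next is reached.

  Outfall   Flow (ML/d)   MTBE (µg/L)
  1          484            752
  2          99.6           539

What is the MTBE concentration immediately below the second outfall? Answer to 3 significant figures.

105 µg/L

Outfall 1: combined Q = 3904 ML/d; C = (3420·0.2600 + 484.0·752.0)/3904 = 93.46 µg/L.
Outfall 2: combined Q = 4004 ML/d; C = (3904·93.46 + 99.60·539.0)/4004 = 104.5 µg/L.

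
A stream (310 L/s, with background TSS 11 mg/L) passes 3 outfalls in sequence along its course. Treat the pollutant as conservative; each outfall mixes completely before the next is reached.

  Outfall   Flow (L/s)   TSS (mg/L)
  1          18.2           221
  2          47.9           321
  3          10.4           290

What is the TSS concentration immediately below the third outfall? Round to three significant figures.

Outfall 1: combined Q = 328.2 L/s; C = (310.0·11.00 + 18.20·221.0)/328.2 = 22.65 mg/L.
Outfall 2: combined Q = 376.1 L/s; C = (328.2·22.65 + 47.90·321.0)/376.1 = 60.64 mg/L.
Outfall 3: combined Q = 386.5 L/s; C = (376.1·60.64 + 10.40·290.0)/386.5 = 66.82 mg/L.

66.8 mg/L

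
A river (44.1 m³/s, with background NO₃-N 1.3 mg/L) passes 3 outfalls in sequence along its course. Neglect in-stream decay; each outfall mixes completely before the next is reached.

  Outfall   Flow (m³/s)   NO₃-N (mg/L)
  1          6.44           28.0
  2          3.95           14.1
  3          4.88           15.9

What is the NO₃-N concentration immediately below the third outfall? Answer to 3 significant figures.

6.25 mg/L

Outfall 1: combined Q = 50.54 m³/s; C = (44.10·1.300 + 6.440·28.00)/50.54 = 4.702 mg/L.
Outfall 2: combined Q = 54.49 m³/s; C = (50.54·4.702 + 3.950·14.10)/54.49 = 5.383 mg/L.
Outfall 3: combined Q = 59.37 m³/s; C = (54.49·5.383 + 4.880·15.90)/59.37 = 6.248 mg/L.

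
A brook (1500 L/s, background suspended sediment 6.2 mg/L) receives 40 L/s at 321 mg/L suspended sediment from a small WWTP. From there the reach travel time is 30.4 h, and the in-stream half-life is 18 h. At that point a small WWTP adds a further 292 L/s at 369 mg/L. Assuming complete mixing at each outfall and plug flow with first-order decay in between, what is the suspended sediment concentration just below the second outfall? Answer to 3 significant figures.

62.6 mg/L

Flow-weighted average: C = (1500·6.200 + 40.00·321.0) / 1540 = 22140/1540 = 14.38 mg/L; combined flow 1540 L/s.
Half-life 18 h → k = ln 2 / 18 = 0.03851 h⁻¹ = 0.9242 d⁻¹.
First-order decay: C = 14.38·exp(−k·t) = 14.38·0.3102 = 4.459 mg/L.
Second outfall: C = (1540·4.459 + 292.0·369.0)/1832 = 62.56 mg/L.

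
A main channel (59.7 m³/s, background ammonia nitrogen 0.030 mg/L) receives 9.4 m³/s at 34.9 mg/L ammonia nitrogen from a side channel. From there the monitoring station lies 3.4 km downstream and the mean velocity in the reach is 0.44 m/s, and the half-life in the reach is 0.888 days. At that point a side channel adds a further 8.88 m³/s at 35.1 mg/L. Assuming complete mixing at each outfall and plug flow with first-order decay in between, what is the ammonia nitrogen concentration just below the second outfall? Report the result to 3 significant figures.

7.94 mg/L

After mixing, C = (59.70·0.03000 + 9.400·34.90) / 69.10 = 329.9/69.10 = 4.774 mg/L; combined flow 69.10 m³/s.
Travel time t = 3.4·1000 / 0.44 = 7727 s = 2.146 h.
Half-life 0.888 d → k = ln 2 / 0.888 = 0.7806 d⁻¹.
Decay over the reach: 4.774·exp(−kt) = 4.774·0.9326 = 4.452 mg/L.
Second outfall: C = (69.10·4.452 + 8.880·35.10)/77.98 = 7.942 mg/L.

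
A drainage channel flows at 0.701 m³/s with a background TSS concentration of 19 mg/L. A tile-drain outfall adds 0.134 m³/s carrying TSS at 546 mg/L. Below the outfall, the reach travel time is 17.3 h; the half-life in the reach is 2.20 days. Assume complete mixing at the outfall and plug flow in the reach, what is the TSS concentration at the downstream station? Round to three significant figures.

Mass balance: C = (0.7010·19.00 + 0.1340·546.0) / 0.8350 = 86.48/0.8350 = 103.6 mg/L.
Half-life 2.20 d → k = ln 2 / 2.20 = 0.3151 d⁻¹.
Applying C = C₀e^(−kt): 103.6 × 0.7968 = 82.53 mg/L.

82.5 mg/L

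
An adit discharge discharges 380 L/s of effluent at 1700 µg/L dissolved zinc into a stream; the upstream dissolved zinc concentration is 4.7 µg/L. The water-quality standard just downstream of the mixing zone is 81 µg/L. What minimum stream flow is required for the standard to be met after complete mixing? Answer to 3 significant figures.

8060 L/s

Set C_mix = 81: (Q·4.700 + 380.0·1700) / (Q + 380.0) = 81
→ Q = 380.0·(1700 − 81)/(81 − 4.700) = 8063 L/s.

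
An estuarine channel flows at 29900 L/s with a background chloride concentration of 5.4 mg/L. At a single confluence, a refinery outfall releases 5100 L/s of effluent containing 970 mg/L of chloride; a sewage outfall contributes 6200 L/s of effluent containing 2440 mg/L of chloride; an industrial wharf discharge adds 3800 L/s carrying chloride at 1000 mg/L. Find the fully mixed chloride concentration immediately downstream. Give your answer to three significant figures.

Flow-weighted average: C = (29900·5.400 + 5100·970.0 + 6200·2440 + 3800·1000) / 45000 = 24040000/45000 = 534.1 mg/L.

534 mg/L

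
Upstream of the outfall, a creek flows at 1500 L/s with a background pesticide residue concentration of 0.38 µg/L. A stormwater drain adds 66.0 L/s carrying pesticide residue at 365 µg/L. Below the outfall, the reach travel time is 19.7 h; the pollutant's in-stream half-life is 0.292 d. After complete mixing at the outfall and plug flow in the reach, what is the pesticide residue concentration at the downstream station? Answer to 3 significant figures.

Flow-weighted average: C = (1500·0.3800 + 66.00·365.0) / 1566 = 24660/1566 = 15.75 µg/L.
Half-life 0.292 d → k = ln 2 / 0.292 = 2.374 d⁻¹.
After decay, C = 15.75 × e^(−kt) = 15.75 × 0.1425 = 2.244 µg/L.

2.24 µg/L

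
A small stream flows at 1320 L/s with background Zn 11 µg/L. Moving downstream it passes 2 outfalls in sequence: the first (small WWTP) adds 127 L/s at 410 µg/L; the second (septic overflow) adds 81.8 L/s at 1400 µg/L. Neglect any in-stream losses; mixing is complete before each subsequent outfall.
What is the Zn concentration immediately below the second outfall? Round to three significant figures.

Below outfall 1: Q → 1447 L/s, C = (1320·11.00 + 127.0·410.0)/1447 = 46.02 µg/L.
Below outfall 2: Q → 1529 L/s, C = (1447·46.02 + 81.80·1400)/1529 = 118.5 µg/L.

118 µg/L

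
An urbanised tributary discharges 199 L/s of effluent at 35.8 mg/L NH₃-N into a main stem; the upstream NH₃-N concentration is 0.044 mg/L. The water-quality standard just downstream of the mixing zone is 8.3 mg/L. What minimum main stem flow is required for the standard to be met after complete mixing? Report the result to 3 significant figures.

663 L/s

Set C_mix = 8.3: (Q·0.04400 + 199.0·35.80) / (Q + 199.0) = 8.3
→ Q = 199.0·(35.80 − 8.3)/(8.3 − 0.04400) = 662.9 L/s.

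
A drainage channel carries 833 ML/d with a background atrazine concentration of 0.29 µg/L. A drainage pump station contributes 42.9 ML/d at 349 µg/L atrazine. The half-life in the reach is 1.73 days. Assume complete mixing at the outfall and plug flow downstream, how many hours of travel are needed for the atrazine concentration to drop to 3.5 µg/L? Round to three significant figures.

96.0 h

Flow-weighted average: C = (833.0·0.2900 + 42.90·349.0) / 875.9 = 15210/875.9 = 17.37 µg/L.
Half-life 1.73 d → k = ln 2 / 1.73 = 0.4007 d⁻¹.
17.37·exp(−k·t) = 3.5 → t = ln(17.37/3.5)/k = 345400 s = 95.96 h.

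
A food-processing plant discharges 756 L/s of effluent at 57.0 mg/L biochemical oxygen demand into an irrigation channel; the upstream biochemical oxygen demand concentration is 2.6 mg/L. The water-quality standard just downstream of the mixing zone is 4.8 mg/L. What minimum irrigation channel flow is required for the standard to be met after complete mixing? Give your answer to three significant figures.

Set C_mix = 4.8: (Q·2.600 + 756.0·57.00) / (Q + 756.0) = 4.8
→ Q = 756.0·(57.00 − 4.8)/(4.8 − 2.600) = 17940 L/s.

17900 L/s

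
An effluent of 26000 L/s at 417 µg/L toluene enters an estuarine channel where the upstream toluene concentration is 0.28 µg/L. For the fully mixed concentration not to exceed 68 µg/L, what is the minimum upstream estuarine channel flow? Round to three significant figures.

134000 L/s

Set C_mix = 68: (Q·0.2800 + 26000·417.0) / (Q + 26000) = 68
→ Q = 26000·(417.0 − 68)/(68 − 0.2800) = 134000 L/s.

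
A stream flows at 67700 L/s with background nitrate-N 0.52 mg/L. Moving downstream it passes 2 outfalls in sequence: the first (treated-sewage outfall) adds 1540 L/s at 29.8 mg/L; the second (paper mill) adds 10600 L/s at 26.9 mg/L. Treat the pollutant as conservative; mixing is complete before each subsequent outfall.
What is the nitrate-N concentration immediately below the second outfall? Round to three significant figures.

After outfall 1: Q = 67700 + 1540 = 69240 L/s; C = (67700·0.5200 + 1540·29.80)/69240 = 1.171 mg/L.
After outfall 2: Q = 69240 + 10600 = 79840 L/s; C = (69240·1.171 + 10600·26.90)/79840 = 4.587 mg/L.

4.59 mg/L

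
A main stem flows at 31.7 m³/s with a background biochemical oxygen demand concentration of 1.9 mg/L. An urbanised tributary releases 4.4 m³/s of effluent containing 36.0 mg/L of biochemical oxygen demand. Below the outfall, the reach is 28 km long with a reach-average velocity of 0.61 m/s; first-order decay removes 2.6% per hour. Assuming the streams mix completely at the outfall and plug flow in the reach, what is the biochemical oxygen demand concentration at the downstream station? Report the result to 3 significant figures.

4.33 mg/L

Mixed concentration C = ΣQC/ΣQ = (31.70·1.900 + 4.400·36.00) / 36.10 = 218.6/36.10 = 6.056 mg/L.
Travel time t = 28·1000 / 0.61 = 45900 s = 12.75 h.
2.6%/h lost → k = −ln(1 − 0.026) = 0.02634 h⁻¹.
Decay over the reach: 6.056·exp(−kt) = 6.056·0.7147 = 4.328 mg/L.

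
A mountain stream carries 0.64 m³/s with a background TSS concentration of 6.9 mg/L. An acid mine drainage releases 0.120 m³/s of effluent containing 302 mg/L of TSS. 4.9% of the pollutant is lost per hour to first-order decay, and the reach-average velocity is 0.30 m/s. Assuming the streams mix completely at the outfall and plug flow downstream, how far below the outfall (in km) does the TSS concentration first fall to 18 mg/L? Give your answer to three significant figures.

23.4 km

Mass balance: C = (0.6400·6.900 + 0.1200·302.0) / 0.7600 = 40.66/0.7600 = 53.49 mg/L.
4.9%/h lost → k = −ln(1 − 0.049) = 0.05024 h⁻¹.
Set 53.49·exp(−k·t) = 18 → t = ln(53.49/18)/k = 78050 s = 21.68 h.
Distance = v·t = 0.30·78050 = 23410 m = 23.41 km.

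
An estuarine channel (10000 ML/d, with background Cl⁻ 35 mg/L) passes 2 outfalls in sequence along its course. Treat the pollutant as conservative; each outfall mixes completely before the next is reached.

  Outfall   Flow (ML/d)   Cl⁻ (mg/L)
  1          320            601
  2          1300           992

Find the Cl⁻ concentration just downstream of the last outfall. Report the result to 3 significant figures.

158 mg/L

Outfall 1: combined Q = 10320 ML/d; C = (10000·35.00 + 320.0·601.0)/10320 = 52.55 mg/L.
Outfall 2: combined Q = 11620 ML/d; C = (10320·52.55 + 1300·992.0)/11620 = 157.7 mg/L.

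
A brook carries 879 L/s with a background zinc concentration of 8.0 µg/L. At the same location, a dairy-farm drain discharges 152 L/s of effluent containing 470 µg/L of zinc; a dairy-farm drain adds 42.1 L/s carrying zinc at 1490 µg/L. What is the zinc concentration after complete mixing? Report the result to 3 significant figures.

132 µg/L

Conservation of mass: C = (879.0·8.000 + 152.0·470.0 + 42.10·1490) / 1073 = 141200/1073 = 131.6 µg/L.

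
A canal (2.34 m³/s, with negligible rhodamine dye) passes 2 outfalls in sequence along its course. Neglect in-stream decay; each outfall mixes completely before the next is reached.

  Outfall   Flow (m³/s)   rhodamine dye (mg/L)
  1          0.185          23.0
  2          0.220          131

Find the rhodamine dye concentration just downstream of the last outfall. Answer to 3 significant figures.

12.0 mg/L

Below outfall 1: Q → 2.525 m³/s, C = (2.340·0 + 0.1850·23.00)/2.525 = 1.685 mg/L.
Below outfall 2: Q → 2.745 m³/s, C = (2.525·1.685 + 0.2200·131.0)/2.745 = 12.05 mg/L.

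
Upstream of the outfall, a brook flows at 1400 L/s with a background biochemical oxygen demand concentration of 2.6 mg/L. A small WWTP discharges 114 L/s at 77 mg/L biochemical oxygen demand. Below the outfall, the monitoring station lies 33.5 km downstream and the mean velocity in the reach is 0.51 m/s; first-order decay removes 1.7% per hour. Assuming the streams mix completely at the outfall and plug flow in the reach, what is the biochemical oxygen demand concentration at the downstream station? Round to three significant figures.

Conservation of mass: C = (1400·2.600 + 114.0·77.00) / 1514 = 12420/1514 = 8.202 mg/L.
Travel time t = 33.5·1000 / 0.51 = 65690 s = 18.25 h.
1.7%/h lost → k = −ln(1 − 0.017) = 0.01715 h⁻¹.
Applying C = C₀e^(−kt): 8.202 × 0.7314 = 5.999 mg/L.

6.00 mg/L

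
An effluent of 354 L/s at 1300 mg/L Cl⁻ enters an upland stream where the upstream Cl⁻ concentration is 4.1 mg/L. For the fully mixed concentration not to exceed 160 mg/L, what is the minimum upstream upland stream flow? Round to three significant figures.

2590 L/s

Set C_mix = 160: (Q·4.100 + 354.0·1300) / (Q + 354.0) = 160
→ Q = 354.0·(1300 − 160)/(160 − 4.100) = 2589 L/s.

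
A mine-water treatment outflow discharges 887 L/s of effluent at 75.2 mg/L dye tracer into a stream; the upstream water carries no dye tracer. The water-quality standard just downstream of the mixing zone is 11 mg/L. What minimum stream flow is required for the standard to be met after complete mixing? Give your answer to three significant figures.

Set C_mix = 11: (Q·0 + 887.0·75.20) / (Q + 887.0) = 11
→ Q = 887.0·(75.20 − 11)/(11 − 0) = 5177 L/s.

5180 L/s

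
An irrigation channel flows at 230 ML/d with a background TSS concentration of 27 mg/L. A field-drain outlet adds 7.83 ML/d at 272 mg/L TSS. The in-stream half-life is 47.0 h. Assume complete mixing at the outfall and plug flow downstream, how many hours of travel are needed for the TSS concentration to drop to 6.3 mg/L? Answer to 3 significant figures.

Mixed concentration C = ΣQC/ΣQ = (230.0·27.00 + 7.830·272.0) / 237.8 = 8340/237.8 = 35.07 mg/L.
Half-life 47.0 h → k = ln 2 / 47.0 = 0.01475 h⁻¹ = 0.3539 d⁻¹.
35.07·exp(−k·t) = 6.3 → t = ln(35.07/6.3)/k = 419000 s = 116.4 h.

116 h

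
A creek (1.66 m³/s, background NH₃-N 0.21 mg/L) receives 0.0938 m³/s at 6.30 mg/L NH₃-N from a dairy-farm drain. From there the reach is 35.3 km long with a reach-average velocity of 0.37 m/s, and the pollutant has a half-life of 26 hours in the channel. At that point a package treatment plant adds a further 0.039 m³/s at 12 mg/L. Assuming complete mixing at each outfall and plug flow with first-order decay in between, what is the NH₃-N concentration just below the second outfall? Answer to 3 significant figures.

0.520 mg/L

Conservation of mass: C = (1.660·0.2100 + 0.09380·6.300) / 1.754 = 0.9395/1.754 = 0.5357 mg/L; combined flow 1.754 m³/s.
Travel time t = 35.3·1000 / 0.37 = 95410 s = 26.50 h.
Half-life 26 h → k = ln 2 / 26 = 0.02666 h⁻¹ = 0.6398 d⁻¹.
First-order decay: C = 0.5357·exp(−k·t) = 0.5357·0.4934 = 0.2643 mg/L.
Second outfall: C = (1.754·0.2643 + 0.03900·12.00)/1.793 = 0.5196 mg/L.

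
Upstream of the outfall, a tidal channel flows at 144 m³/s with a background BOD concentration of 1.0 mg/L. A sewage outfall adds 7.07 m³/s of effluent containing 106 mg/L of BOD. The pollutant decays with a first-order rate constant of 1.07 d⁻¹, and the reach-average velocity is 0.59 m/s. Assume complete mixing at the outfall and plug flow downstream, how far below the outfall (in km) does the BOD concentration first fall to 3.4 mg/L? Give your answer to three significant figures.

Conservation of mass: C = (144.0·1.000 + 7.070·106.0) / 151.1 = 893.4/151.1 = 5.914 mg/L.
Set 5.914·exp(−k·t) = 3.4 → t = ln(5.914/3.4)/k = 44700 s = 12.42 h.
Distance = v·t = 0.59·44700 = 26370 m = 26.37 km.

26.4 km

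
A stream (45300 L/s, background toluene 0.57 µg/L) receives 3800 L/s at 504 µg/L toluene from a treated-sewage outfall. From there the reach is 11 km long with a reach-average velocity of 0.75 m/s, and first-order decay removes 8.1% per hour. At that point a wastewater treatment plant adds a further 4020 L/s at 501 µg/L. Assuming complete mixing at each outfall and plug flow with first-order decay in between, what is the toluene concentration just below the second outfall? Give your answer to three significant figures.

Conservation of mass: C = (45300·0.5700 + 3800·504.0) / 49100 = 1941000/49100 = 39.53 µg/L; combined flow 49100 L/s.
Travel time t = 11·1000 / 0.75 = 14670 s = 4.074 h.
8.1%/h lost → k = −ln(1 − 0.081) = 0.08447 h⁻¹.
First-order decay: C = 39.53·exp(−k·t) = 39.53·0.7088 = 28.02 µg/L.
Second outfall: C = (49100·28.02 + 4020·501.0)/53120 = 63.82 µg/L.

63.8 µg/L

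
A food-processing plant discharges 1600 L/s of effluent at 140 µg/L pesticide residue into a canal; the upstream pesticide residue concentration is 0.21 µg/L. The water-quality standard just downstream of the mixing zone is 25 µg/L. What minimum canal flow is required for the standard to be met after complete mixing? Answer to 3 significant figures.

7420 L/s

Set C_mix = 25: (Q·0.2100 + 1600·140.0) / (Q + 1600) = 25
→ Q = 1600·(140.0 − 25)/(25 − 0.2100) = 7422 L/s.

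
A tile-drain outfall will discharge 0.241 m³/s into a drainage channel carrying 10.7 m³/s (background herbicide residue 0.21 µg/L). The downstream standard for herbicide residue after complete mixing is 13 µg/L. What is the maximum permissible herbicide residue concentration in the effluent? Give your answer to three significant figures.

581 µg/L

At the limit, (Qr·Cr + Qe·Cₑ)/(Qr + Qe) = 13:
Cₑ = (10.94·13 − 10.70·0.2100) / 0.2410 = 580.9 µg/L.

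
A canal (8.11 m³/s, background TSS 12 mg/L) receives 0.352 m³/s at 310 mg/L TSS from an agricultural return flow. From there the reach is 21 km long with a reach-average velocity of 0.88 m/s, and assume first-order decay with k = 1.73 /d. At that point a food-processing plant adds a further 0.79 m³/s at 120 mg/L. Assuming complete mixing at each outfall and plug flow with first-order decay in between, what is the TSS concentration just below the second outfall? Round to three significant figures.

24.1 mg/L

Mass balance: C = (8.110·12.00 + 0.3520·310.0) / 8.462 = 206.4/8.462 = 24.40 mg/L; combined flow 8.462 m³/s.
Travel time t = 21·1000 / 0.88 = 23860 s = 6.629 h.
Applying C = C₀e^(−kt): 24.40 × 0.6201 = 15.13 mg/L.
Second outfall: C = (8.462·15.13 + 0.7900·120.0)/9.252 = 24.08 mg/L.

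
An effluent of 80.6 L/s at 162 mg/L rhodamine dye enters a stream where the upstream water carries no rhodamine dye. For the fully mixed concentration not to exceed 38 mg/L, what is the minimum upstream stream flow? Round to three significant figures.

Set C_mix = 38: (Q·0 + 80.60·162.0) / (Q + 80.60) = 38
→ Q = 80.60·(162.0 − 38)/(38 − 0) = 263.0 L/s.

263 L/s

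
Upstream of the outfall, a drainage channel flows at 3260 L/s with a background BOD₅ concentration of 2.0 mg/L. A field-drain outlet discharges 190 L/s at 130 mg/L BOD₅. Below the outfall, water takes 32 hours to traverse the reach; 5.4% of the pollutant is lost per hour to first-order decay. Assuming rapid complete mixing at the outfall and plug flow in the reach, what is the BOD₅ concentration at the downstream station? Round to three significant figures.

Mixed concentration C = ΣQC/ΣQ = (3260·2.000 + 190.0·130.0) / 3450 = 31220/3450 = 9.049 mg/L.
5.4%/h lost → k = −ln(1 − 0.054) = 0.05551 h⁻¹.
First-order decay: C = 9.049·exp(−k·t) = 9.049·0.1692 = 1.532 mg/L.

1.53 mg/L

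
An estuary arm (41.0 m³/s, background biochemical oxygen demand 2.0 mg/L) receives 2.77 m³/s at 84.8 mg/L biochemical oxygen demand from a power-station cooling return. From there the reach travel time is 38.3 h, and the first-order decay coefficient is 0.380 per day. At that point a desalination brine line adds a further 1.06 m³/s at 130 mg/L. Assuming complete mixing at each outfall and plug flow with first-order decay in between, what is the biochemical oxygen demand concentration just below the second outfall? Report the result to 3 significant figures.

6.93 mg/L

Conservation of mass: C = (41.00·2.000 + 2.770·84.80) / 43.77 = 316.9/43.77 = 7.240 mg/L; combined flow 43.77 m³/s.
Applying C = C₀e^(−kt): 7.240 × 0.5453 = 3.948 mg/L.
Second outfall: C = (43.77·3.948 + 1.060·130.0)/44.83 = 6.928 mg/L.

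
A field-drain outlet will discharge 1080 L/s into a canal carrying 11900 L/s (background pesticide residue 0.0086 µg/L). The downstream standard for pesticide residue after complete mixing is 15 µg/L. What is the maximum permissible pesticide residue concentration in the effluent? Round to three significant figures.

180 µg/L

At the limit, (Qr·Cr + Qe·Cₑ)/(Qr + Qe) = 15:
Cₑ = (12980·15 − 11900·0.008600) / 1080 = 180.2 µg/L.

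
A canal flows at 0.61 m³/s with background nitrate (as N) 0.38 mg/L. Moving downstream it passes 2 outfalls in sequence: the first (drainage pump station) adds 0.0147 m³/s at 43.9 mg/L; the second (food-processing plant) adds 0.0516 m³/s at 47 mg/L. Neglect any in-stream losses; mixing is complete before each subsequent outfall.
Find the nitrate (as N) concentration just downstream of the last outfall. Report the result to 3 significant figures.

4.88 mg/L

Outfall 1: combined Q = 0.6247 m³/s; C = (0.6100·0.3800 + 0.01470·43.90)/0.6247 = 1.404 mg/L.
Outfall 2: combined Q = 0.6763 m³/s; C = (0.6247·1.404 + 0.05160·47.00)/0.6763 = 4.883 mg/L.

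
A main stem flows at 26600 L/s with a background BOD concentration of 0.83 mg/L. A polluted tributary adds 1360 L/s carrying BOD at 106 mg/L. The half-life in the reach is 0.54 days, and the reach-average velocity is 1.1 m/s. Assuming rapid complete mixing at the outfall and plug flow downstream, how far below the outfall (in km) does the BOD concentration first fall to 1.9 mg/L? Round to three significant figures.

84.5 km

Mass balance: C = (26600·0.8300 + 1360·106.0) / 27960 = 166200/27960 = 5.946 mg/L.
Half-life 0.54 d → k = ln 2 / 0.54 = 1.284 d⁻¹.
Set 5.946·exp(−k·t) = 1.9 → t = ln(5.946/1.9)/k = 76790 s = 21.33 h.
Distance = v·t = 1.1·76790 = 84470 m = 84.47 km.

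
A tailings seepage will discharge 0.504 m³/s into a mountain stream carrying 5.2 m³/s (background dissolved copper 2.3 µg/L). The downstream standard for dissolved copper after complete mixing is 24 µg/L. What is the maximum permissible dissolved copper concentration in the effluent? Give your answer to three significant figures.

At the limit, (Qr·Cr + Qe·Cₑ)/(Qr + Qe) = 24:
Cₑ = (5.704·24 − 5.200·2.300) / 0.5040 = 247.9 µg/L.

248 µg/L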